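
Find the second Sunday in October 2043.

October 11, 2043

October 1, 2043 is a Thursday.
The first Sunday is therefore October 4 (3 days later).
The second Sunday is 4 + 1×7 = October 11.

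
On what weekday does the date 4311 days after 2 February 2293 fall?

First find the weekday of Feb 2, 2293. Doomsday rule: the anchor day for the 2200s is Friday. For year 93: 93÷12 = 7 r 9, and 9÷4 = 2, so 7+9+2 = 18.
Friday + 18 ≡ Tuesday — that's 2293's doomsday.
In February the doomsday date is Feb 28 (2293 is not a leap year).
Feb 2 is 26 days before Feb 28; 26 mod 7 = 5, so Tuesday − 5 = Thursday.
4311 mod 7 = 6, so 4311 days after a Thursday is Thursday + 6 = Wednesday.

Wednesday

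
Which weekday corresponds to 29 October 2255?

Doomsday rule: the anchor day for the 2200s is Friday. For year 55: 55÷12 = 4 r 7, and 7÷4 = 1, so 4+7+1 = 12.
Friday + 12 ≡ Wednesday — that's 2255's doomsday.
In October the doomsday date is Oct 10.
Oct 29 is 19 days after Oct 10; 19 mod 7 = 5, so Wednesday + 5 = Monday.

Monday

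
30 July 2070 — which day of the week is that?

Doomsday rule: the anchor day for the 2000s is Tuesday. For year 70: 70÷12 = 5 r 10, and 10÷4 = 2, so 5+10+2 = 17.
Tuesday + 17 ≡ Friday — that's 2070's doomsday.
In July the doomsday date is Jul 11.
Jul 30 is 19 days after Jul 11; 19 mod 7 = 5, so Friday + 5 = Wednesday.

Wednesday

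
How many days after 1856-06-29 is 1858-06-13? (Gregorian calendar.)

714

Jun 29, 1856 → Jun 29, 1857: 365 days.
Jun 29, 1857 → Jul 29, 1857: 30 days (June has 30).
Jul 29, 1857 → Aug 29, 1857: 31 days (July has 31).
Aug 29, 1857 → Sep 29, 1857: 31 days (August has 31).
Sep 29, 1857 → Oct 29, 1857: 30 days (September has 30).
Oct 29, 1857 → Nov 29, 1857: 31 days (October has 31).
Nov 29, 1857 → Dec 29, 1857: 30 days (November has 30).
Dec 29, 1857 → Jan 29, 1858: 31 days (December has 31).
Jan 29, 1858 → Feb 28, 1858: 30 days (January has 31).
Feb 28, 1858 → Mar 28, 1858: 28 days (February has 28).
Mar 28, 1858 → Apr 28, 1858: 31 days (March has 31).
Apr 28, 1858 → May 28, 1858: 30 days (April has 30).
May 28, 1858 → Jun 13, 1858: 16 days.
Total: 714 days.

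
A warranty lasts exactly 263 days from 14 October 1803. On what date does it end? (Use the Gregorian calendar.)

Oct has 31 days: +18 → Nov 1, 1803 (245 left).
Nov has 30 days: +30 → Dec 1, 1803 (215 left).
Dec has 31 days: +31 → Jan 1, 1804 (184 left).
Jan has 31 days: +31 → Feb 1, 1804 (153 left).
Feb has 29 days: +29 → Mar 1, 1804 (124 left).
Mar has 31 days: +31 → Apr 1, 1804 (93 left).
Apr has 30 days: +30 → May 1, 1804 (63 left).
May has 31 days: +31 → Jun 1, 1804 (32 left).
Jun has 30 days: +30 → Jul 1, 1804 (2 left).
+2 → Jul 3, 1804.

July 3, 1804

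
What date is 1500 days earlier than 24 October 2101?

September 14, 2097

−365 (one year) → Oct 24, 2100 (1135 left).
−365 (one year) → Oct 24, 2099 (770 left).
−365 (one year) → Oct 24, 2098 (405 left).
−365 (one year) → Oct 24, 2097 (40 left).
−24 → Sep 30, 2097 (end of Sep, 30 days; 16 left).
−16 → Sep 14, 2097.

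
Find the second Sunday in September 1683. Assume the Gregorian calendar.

September 1, 1683 is a Wednesday.
The first Sunday is therefore September 5 (4 days later).
The second Sunday is 5 + 1×7 = September 12.

September 12, 1683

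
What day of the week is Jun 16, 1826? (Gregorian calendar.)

Friday

Doomsday rule: the anchor day for the 1800s is Friday. For year 26: 26÷12 = 2 r 2, and 2÷4 = 0, so 2+2+0 = 4.
Friday + 4 ≡ Tuesday — that's 1826's doomsday.
In June the doomsday date is Jun 6.
Jun 16 is 10 days after Jun 6; 10 mod 7 = 3, so Tuesday + 3 = Friday.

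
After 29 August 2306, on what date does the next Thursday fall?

August 30, 2306

Aug 29, 2306 is a Wednesday.
From Wednesday to the next Thursday is 1 day.
Aug 29, 2306 + 1 = Aug 30, 2306.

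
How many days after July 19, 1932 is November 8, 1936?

1573

Jul 19, 1932 → Jul 19, 1933: 365 days.
Jul 19, 1933 → Jul 19, 1934: 365 days.
Jul 19, 1934 → Jul 19, 1935: 365 days.
Jul 19, 1935 → Jul 19, 1936: 366 days (Feb 29, 1936 is in that span).
Jul 19, 1936 → Aug 19, 1936: 31 days (July has 31).
Aug 19, 1936 → Sep 19, 1936: 31 days (August has 31).
Sep 19, 1936 → Oct 19, 1936: 30 days (September has 30).
Oct 19, 1936 → Nov 8, 1936: 20 days.
Total: 1573 days.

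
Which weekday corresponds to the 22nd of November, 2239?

Doomsday rule: the anchor day for the 2200s is Friday. For year 39: 39÷12 = 3 r 3, and 3÷4 = 0, so 3+3+0 = 6.
Friday + 6 ≡ Thursday — that's 2239's doomsday.
In November the doomsday date is Nov 7.
Nov 22 is 15 days after Nov 7; 15 mod 7 = 1, so Thursday + 1 = Friday.

Friday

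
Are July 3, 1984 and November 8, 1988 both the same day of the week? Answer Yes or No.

From Jul 3, 1984 to Nov 8, 1988 is 1589 days.
1589 mod 7 = 0, so they are the same weekday.
(Jul 3, 1984 is a Tuesday; Nov 8, 1988 is a Tuesday.)

Yes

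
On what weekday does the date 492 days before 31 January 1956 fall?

Sunday

Jan 31, 1956 is a Tuesday.
492 mod 7 = 2, so 492 days before a Tuesday is Tuesday − 2 = Sunday.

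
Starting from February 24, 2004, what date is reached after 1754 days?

December 13, 2008

+366 (one year; includes Feb 29, 2004) → Feb 24, 2005 (1388 left).
+365 (one year) → Feb 24, 2006 (1023 left).
+365 (one year) → Feb 24, 2007 (658 left).
+365 (one year) → Feb 24, 2008 (293 left).
Feb has 29 days: +6 → Mar 1, 2008 (287 left).
Mar has 31 days: +31 → Apr 1, 2008 (256 left).
Apr has 30 days: +30 → May 1, 2008 (226 left).
May has 31 days: +31 → Jun 1, 2008 (195 left).
Jun has 30 days: +30 → Jul 1, 2008 (165 left).
Jul has 31 days: +31 → Aug 1, 2008 (134 left).
Aug has 31 days: +31 → Sep 1, 2008 (103 left).
Sep has 30 days: +30 → Oct 1, 2008 (73 left).
Oct has 31 days: +31 → Nov 1, 2008 (42 left).
Nov has 30 days: +30 → Dec 1, 2008 (12 left).
+12 → Dec 13, 2008.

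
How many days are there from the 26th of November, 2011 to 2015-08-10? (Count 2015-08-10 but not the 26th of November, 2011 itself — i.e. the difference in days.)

Nov 26, 2011 → Nov 26, 2012: 366 days (Feb 29, 2012 is in that span).
Nov 26, 2012 → Nov 26, 2013: 365 days.
Nov 26, 2013 → Nov 26, 2014: 365 days.
Nov 26, 2014 → Dec 26, 2014: 30 days (November has 30).
Dec 26, 2014 → Jan 26, 2015: 31 days (December has 31).
Jan 26, 2015 → Feb 26, 2015: 31 days (January has 31).
Feb 26, 2015 → Mar 26, 2015: 28 days (February has 28).
Mar 26, 2015 → Apr 26, 2015: 31 days (March has 31).
Apr 26, 2015 → May 26, 2015: 30 days (April has 30).
May 26, 2015 → Jun 26, 2015: 31 days (May has 31).
Jun 26, 2015 → Jul 26, 2015: 30 days (June has 30).
Jul 26, 2015 → Aug 10, 2015: 15 days.
Total: 1353 days.

1353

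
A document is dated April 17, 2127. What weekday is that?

Doomsday rule: the anchor day for the 2100s is Sunday. For year 27: 27÷12 = 2 r 3, and 3÷4 = 0, so 2+3+0 = 5.
Sunday + 5 ≡ Friday — that's 2127's doomsday.
In April the doomsday date is Apr 4.
Apr 17 is 13 days after Apr 4; 13 mod 7 = 6, so Friday + 6 = Thursday.

Thursday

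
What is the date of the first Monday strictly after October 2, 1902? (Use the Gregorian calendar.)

Oct 2, 1902 is a Thursday.
From Thursday to the next Monday is 4 days.
Oct 2, 1902 + 4 = Oct 6, 1902.

October 6, 1902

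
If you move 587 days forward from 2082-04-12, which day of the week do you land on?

Saturday

First find the weekday of Apr 12, 2082. Doomsday rule: the anchor day for the 2000s is Tuesday. For year 82: 82÷12 = 6 r 10, and 10÷4 = 2, so 6+10+2 = 18.
Tuesday + 18 ≡ Saturday — that's 2082's doomsday.
In April the doomsday date is Apr 4.
Apr 12 is 8 days after Apr 4; 8 mod 7 = 1, so Saturday + 1 = Sunday.
587 mod 7 = 6, so 587 days after a Sunday is Sunday + 6 = Saturday.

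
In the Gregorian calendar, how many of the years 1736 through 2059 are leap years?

Multiples of 4 in [1736,2059]: 81.
Of those, multiples of 100: 3 (not leap unless ÷400).
Multiples of 400: 1.
Leap years = 81 − 3 + 1 = 79.

79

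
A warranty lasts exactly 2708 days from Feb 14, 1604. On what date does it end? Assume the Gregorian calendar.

+366 (one year; includes Feb 29, 1604) → Feb 14, 1605 (2342 left).
+365 (one year) → Feb 14, 1606 (1977 left).
+365 (one year) → Feb 14, 1607 (1612 left).
+365 (one year) → Feb 14, 1608 (1247 left).
+366 (one year; includes Feb 29, 1608) → Feb 14, 1609 (881 left).
+365 (one year) → Feb 14, 1610 (516 left).
+365 (one year) → Feb 14, 1611 (151 left).
Feb has 28 days: +15 → Mar 1, 1611 (136 left).
Mar has 31 days: +31 → Apr 1, 1611 (105 left).
Apr has 30 days: +30 → May 1, 1611 (75 left).
May has 31 days: +31 → Jun 1, 1611 (44 left).
Jun has 30 days: +30 → Jul 1, 1611 (14 left).
+14 → Jul 15, 1611.

July 15, 1611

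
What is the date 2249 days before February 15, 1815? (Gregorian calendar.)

−365 (one year) → Feb 15, 1814 (1884 left).
−365 (one year) → Feb 15, 1813 (1519 left).
−366 (one year; includes Feb 29, 1812) → Feb 15, 1812 (1153 left).
−365 (one year) → Feb 15, 1811 (788 left).
−365 (one year) → Feb 15, 1810 (423 left).
−365 (one year) → Feb 15, 1809 (58 left).
−15 → Jan 31, 1809 (end of Jan, 31 days; 43 left).
−31 → Dec 31, 1808 (end of Dec, 31 days; 12 left).
−12 → Dec 19, 1808.

December 19, 1808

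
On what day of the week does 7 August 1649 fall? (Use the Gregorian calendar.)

Doomsday rule: the anchor day for the 1600s is Tuesday. For year 49: 49÷12 = 4 r 1, and 1÷4 = 0, so 4+1+0 = 5.
Tuesday + 5 ≡ Sunday — that's 1649's doomsday.
In August the doomsday date is Aug 8.
Aug 7 is 1 day before Aug 8; 1 mod 7 = 1, so Sunday − 1 = Saturday.

Saturday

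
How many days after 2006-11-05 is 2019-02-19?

4489

Nov 5, 2006 → Nov 5, 2007: 365 days.
Nov 5, 2007 → Nov 5, 2008: 366 days (Feb 29, 2008 is in that span).
Nov 5, 2008 → Nov 5, 2009: 365 days.
Nov 5, 2009 → Nov 5, 2010: 365 days.
Nov 5, 2010 → Nov 5, 2011: 365 days.
Nov 5, 2011 → Nov 5, 2012: 366 days (Feb 29, 2012 is in that span).
Nov 5, 2012 → Nov 5, 2013: 365 days.
Nov 5, 2013 → Nov 5, 2014: 365 days.
Nov 5, 2014 → Nov 5, 2015: 365 days.
Nov 5, 2015 → Nov 5, 2016: 366 days (Feb 29, 2016 is in that span).
Nov 5, 2016 → Nov 5, 2017: 365 days.
Nov 5, 2017 → Nov 5, 2018: 365 days.
Nov 5, 2018 → Dec 5, 2018: 30 days (November has 30).
Dec 5, 2018 → Jan 5, 2019: 31 days (December has 31).
Jan 5, 2019 → Feb 5, 2019: 31 days (January has 31).
Feb 5, 2019 → Feb 19, 2019: 14 days.
Total: 4489 days.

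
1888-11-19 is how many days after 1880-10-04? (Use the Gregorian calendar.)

Oct 4, 1880 → Oct 4, 1881: 365 days.
Oct 4, 1881 → Oct 4, 1882: 365 days.
Oct 4, 1882 → Oct 4, 1883: 365 days.
Oct 4, 1883 → Oct 4, 1884: 366 days (Feb 29, 1884 is in that span).
Oct 4, 1884 → Oct 4, 1885: 365 days.
Oct 4, 1885 → Oct 4, 1886: 365 days.
Oct 4, 1886 → Oct 4, 1887: 365 days.
Oct 4, 1887 → Oct 4, 1888: 366 days (Feb 29, 1888 is in that span).
Oct 4, 1888 → Nov 4, 1888: 31 days (October has 31).
Nov 4, 1888 → Nov 19, 1888: 15 days.
Total: 2968 days.

2968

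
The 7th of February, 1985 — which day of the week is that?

Doomsday rule: the anchor day for the 1900s is Wednesday. For year 85: 85÷12 = 7 r 1, and 1÷4 = 0, so 7+1+0 = 8.
Wednesday + 8 ≡ Thursday — that's 1985's doomsday.
In February the doomsday date is Feb 28 (1985 is not a leap year).
Feb 7 is 21 days before Feb 28; 21 mod 7 = 0, so Thursday − 0 = Thursday.

Thursday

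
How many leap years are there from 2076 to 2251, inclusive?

Multiples of 4 in [2076,2251]: 44.
Of those, multiples of 100: 2 (not leap unless ÷400).
Multiples of 400: 0.
Leap years = 44 − 2 + 0 = 42.

42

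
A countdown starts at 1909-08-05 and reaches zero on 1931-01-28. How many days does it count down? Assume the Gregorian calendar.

7846

Aug 5, 1909 → Aug 5, 1910: 365 days.
Aug 5, 1910 → Aug 5, 1911: 365 days.
Aug 5, 1911 → Aug 5, 1912: 366 days (Feb 29, 1912 is in that span).
Aug 5, 1912 → Aug 5, 1913: 365 days.
Aug 5, 1913 → Aug 5, 1914: 365 days.
Aug 5, 1914 → Aug 5, 1915: 365 days.
Aug 5, 1915 → Aug 5, 1916: 366 days (Feb 29, 1916 is in that span).
Aug 5, 1916 → Aug 5, 1917: 365 days.
Aug 5, 1917 → Aug 5, 1918: 365 days.
Aug 5, 1918 → Aug 5, 1919: 365 days.
Aug 5, 1919 → Aug 5, 1920: 366 days (Feb 29, 1920 is in that span).
Aug 5, 1920 → Aug 5, 1921: 365 days.
Aug 5, 1921 → Aug 5, 1922: 365 days.
Aug 5, 1922 → Aug 5, 1923: 365 days.
Aug 5, 1923 → Aug 5, 1924: 366 days (Feb 29, 1924 is in that span).
Aug 5, 1924 → Aug 5, 1925: 365 days.
Aug 5, 1925 → Aug 5, 1926: 365 days.
Aug 5, 1926 → Aug 5, 1927: 365 days.
Aug 5, 1927 → Aug 5, 1928: 366 days (Feb 29, 1928 is in that span).
Aug 5, 1928 → Aug 5, 1929: 365 days.
Aug 5, 1929 → Aug 5, 1930: 365 days.
Aug 5, 1930 → Sep 5, 1930: 31 days (August has 31).
Sep 5, 1930 → Oct 5, 1930: 30 days (September has 30).
Oct 5, 1930 → Nov 5, 1930: 31 days (October has 31).
Nov 5, 1930 → Dec 5, 1930: 30 days (November has 30).
Dec 5, 1930 → Jan 5, 1931: 31 days (December has 31).
Jan 5, 1931 → Jan 28, 1931: 23 days.
Total: 7846 days.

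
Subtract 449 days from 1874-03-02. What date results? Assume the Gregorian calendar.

−365 (one year) → Mar 2, 1873 (84 left).
−2 → Feb 28, 1873 (end of Feb, 28 days; 82 left).
−28 → Jan 31, 1873 (end of Jan, 31 days; 54 left).
−31 → Dec 31, 1872 (end of Dec, 31 days; 23 left).
−23 → Dec 8, 1872.

December 8, 1872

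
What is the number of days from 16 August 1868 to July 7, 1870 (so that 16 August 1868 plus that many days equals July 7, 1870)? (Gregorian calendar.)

690

Aug 16, 1868 → Aug 16, 1869: 365 days.
Aug 16, 1869 → Sep 16, 1869: 31 days (August has 31).
Sep 16, 1869 → Oct 16, 1869: 30 days (September has 30).
Oct 16, 1869 → Nov 16, 1869: 31 days (October has 31).
Nov 16, 1869 → Dec 16, 1869: 30 days (November has 30).
Dec 16, 1869 → Jan 16, 1870: 31 days (December has 31).
Jan 16, 1870 → Feb 16, 1870: 31 days (January has 31).
Feb 16, 1870 → Mar 16, 1870: 28 days (February has 28).
Mar 16, 1870 → Apr 16, 1870: 31 days (March has 31).
Apr 16, 1870 → May 16, 1870: 30 days (April has 30).
May 16, 1870 → Jun 16, 1870: 31 days (May has 31).
Jun 16, 1870 → Jul 7, 1870: 21 days.
Total: 690 days.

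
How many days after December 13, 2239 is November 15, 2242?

1068

Dec 13, 2239 → Dec 13, 2240: 366 days (Feb 29, 2240 is in that span).
Dec 13, 2240 → Dec 13, 2241: 365 days.
Dec 13, 2241 → Jan 13, 2242: 31 days (December has 31).
Jan 13, 2242 → Feb 13, 2242: 31 days (January has 31).
Feb 13, 2242 → Mar 13, 2242: 28 days (February has 28).
Mar 13, 2242 → Apr 13, 2242: 31 days (March has 31).
Apr 13, 2242 → May 13, 2242: 30 days (April has 30).
May 13, 2242 → Jun 13, 2242: 31 days (May has 31).
Jun 13, 2242 → Jul 13, 2242: 30 days (June has 30).
Jul 13, 2242 → Aug 13, 2242: 31 days (July has 31).
Aug 13, 2242 → Sep 13, 2242: 31 days (August has 31).
Sep 13, 2242 → Oct 13, 2242: 30 days (September has 30).
Oct 13, 2242 → Nov 13, 2242: 31 days (October has 31).
Nov 13, 2242 → Nov 15, 2242: 2 days.
Total: 1068 days.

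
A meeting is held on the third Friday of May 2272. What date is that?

May 17, 2272

May 1, 2272 is a Wednesday.
The first Friday is therefore May 3 (2 days later).
The third Friday is 3 + 2×7 = May 17.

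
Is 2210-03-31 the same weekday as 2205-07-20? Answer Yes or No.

Yes

From Jul 20, 2205 to Mar 31, 2210 is 1715 days.
1715 mod 7 = 0, so they are the same weekday.
(Jul 20, 2205 is a Saturday; Mar 31, 2210 is a Saturday.)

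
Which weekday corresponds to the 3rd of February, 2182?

Doomsday rule: the anchor day for the 2100s is Sunday. For year 82: 82÷12 = 6 r 10, and 10÷4 = 2, so 6+10+2 = 18.
Sunday + 18 ≡ Thursday — that's 2182's doomsday.
In February the doomsday date is Feb 28 (2182 is not a leap year).
Feb 3 is 25 days before Feb 28; 25 mod 7 = 4, so Thursday − 4 = Sunday.

Sunday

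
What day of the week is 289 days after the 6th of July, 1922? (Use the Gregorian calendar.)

Jul 6, 1922 is a Thursday.
289 mod 7 = 2, so 289 days after a Thursday is Thursday + 2 = Saturday.

Saturday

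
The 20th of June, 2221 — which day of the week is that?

Wednesday

Doomsday rule: the anchor day for the 2200s is Friday. For year 21: 21÷12 = 1 r 9, and 9÷4 = 2, so 1+9+2 = 12.
Friday + 12 ≡ Wednesday — that's 2221's doomsday.
In June the doomsday date is Jun 6.
Jun 20 is 14 days after Jun 6; 14 mod 7 = 0, so Wednesday + 0 = Wednesday.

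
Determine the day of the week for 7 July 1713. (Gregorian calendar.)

Friday

Doomsday rule: the anchor day for the 1700s is Sunday. For year 13: 13÷12 = 1 r 1, and 1÷4 = 0, so 1+1+0 = 2.
Sunday + 2 ≡ Tuesday — that's 1713's doomsday.
In July the doomsday date is Jul 11.
Jul 7 is 4 days before Jul 11; 4 mod 7 = 4, so Tuesday − 4 = Friday.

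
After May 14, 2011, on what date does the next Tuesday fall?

May 14, 2011 is a Saturday.
From Saturday to the next Tuesday is 3 days.
May 14, 2011 + 3 = May 17, 2011.

May 17, 2011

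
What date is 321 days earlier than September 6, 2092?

−6 → Aug 31, 2092 (end of Aug, 31 days; 315 left).
−31 → Jul 31, 2092 (end of Jul, 31 days; 284 left).
−31 → Jun 30, 2092 (end of Jun, 30 days; 253 left).
−30 → May 31, 2092 (end of May, 31 days; 223 left).
−31 → Apr 30, 2092 (end of Apr, 30 days; 192 left).
−30 → Mar 31, 2092 (end of Mar, 31 days; 162 left).
−31 → Feb 29, 2092 (end of Feb, 29 days; 131 left).
−29 → Jan 31, 2092 (end of Jan, 31 days; 102 left).
−31 → Dec 31, 2091 (end of Dec, 31 days; 71 left).
−31 → Nov 30, 2091 (end of Nov, 30 days; 40 left).
−30 → Oct 31, 2091 (end of Oct, 31 days; 10 left).
−10 → Oct 21, 2091.

October 21, 2091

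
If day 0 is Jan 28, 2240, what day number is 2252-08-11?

Jan 28, 2240 → Jan 28, 2241: 366 days (Feb 29, 2240 is in that span).
Jan 28, 2241 → Jan 28, 2242: 365 days.
Jan 28, 2242 → Jan 28, 2243: 365 days.
Jan 28, 2243 → Jan 28, 2244: 365 days.
Jan 28, 2244 → Jan 28, 2245: 366 days (Feb 29, 2244 is in that span).
Jan 28, 2245 → Jan 28, 2246: 365 days.
Jan 28, 2246 → Jan 28, 2247: 365 days.
Jan 28, 2247 → Jan 28, 2248: 365 days.
Jan 28, 2248 → Jan 28, 2249: 366 days (Feb 29, 2248 is in that span).
Jan 28, 2249 → Jan 28, 2250: 365 days.
Jan 28, 2250 → Jan 28, 2251: 365 days.
Jan 28, 2251 → Jan 28, 2252: 365 days.
Jan 28, 2252 → Feb 28, 2252: 31 days (January has 31).
Feb 28, 2252 → Mar 28, 2252: 29 days (February has 29).
Mar 28, 2252 → Apr 28, 2252: 31 days (March has 31).
Apr 28, 2252 → May 28, 2252: 30 days (April has 30).
May 28, 2252 → Jun 28, 2252: 31 days (May has 31).
Jun 28, 2252 → Jul 28, 2252: 30 days (June has 30).
Jul 28, 2252 → Aug 11, 2252: 14 days.
Total: 4579 days.

4579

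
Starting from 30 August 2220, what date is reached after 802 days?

+365 (one year) → Aug 30, 2221 (437 left).
+365 (one year) → Aug 30, 2222 (72 left).
Aug has 31 days: +2 → Sep 1, 2222 (70 left).
Sep has 30 days: +30 → Oct 1, 2222 (40 left).
Oct has 31 days: +31 → Nov 1, 2222 (9 left).
+9 → Nov 10, 2222.

November 10, 2222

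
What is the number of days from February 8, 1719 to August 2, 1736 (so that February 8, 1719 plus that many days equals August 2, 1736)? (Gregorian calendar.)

Feb 8, 1719 → Feb 8, 1720: 365 days.
Feb 8, 1720 → Feb 8, 1721: 366 days (Feb 29, 1720 is in that span).
Feb 8, 1721 → Feb 8, 1722: 365 days.
Feb 8, 1722 → Feb 8, 1723: 365 days.
Feb 8, 1723 → Feb 8, 1724: 365 days.
Feb 8, 1724 → Feb 8, 1725: 366 days (Feb 29, 1724 is in that span).
Feb 8, 1725 → Feb 8, 1726: 365 days.
Feb 8, 1726 → Feb 8, 1727: 365 days.
Feb 8, 1727 → Feb 8, 1728: 365 days.
Feb 8, 1728 → Feb 8, 1729: 366 days (Feb 29, 1728 is in that span).
Feb 8, 1729 → Feb 8, 1730: 365 days.
Feb 8, 1730 → Feb 8, 1731: 365 days.
Feb 8, 1731 → Feb 8, 1732: 365 days.
Feb 8, 1732 → Feb 8, 1733: 366 days (Feb 29, 1732 is in that span).
Feb 8, 1733 → Feb 8, 1734: 365 days.
Feb 8, 1734 → Feb 8, 1735: 365 days.
Feb 8, 1735 → Feb 8, 1736: 365 days.
Feb 8, 1736 → Mar 8, 1736: 29 days (February has 29).
Mar 8, 1736 → Apr 8, 1736: 31 days (March has 31).
Apr 8, 1736 → May 8, 1736: 30 days (April has 30).
May 8, 1736 → Jun 8, 1736: 31 days (May has 31).
Jun 8, 1736 → Jul 8, 1736: 30 days (June has 30).
Jul 8, 1736 → Aug 2, 1736: 25 days.
Total: 6385 days.

6385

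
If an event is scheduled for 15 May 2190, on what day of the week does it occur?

Saturday

Doomsday rule: the anchor day for the 2100s is Sunday. For year 90: 90÷12 = 7 r 6, and 6÷4 = 1, so 7+6+1 = 14.
Sunday + 14 ≡ Sunday — that's 2190's doomsday.
In May the doomsday date is May 9.
May 15 is 6 days after May 9; 6 mod 7 = 6, so Sunday + 6 = Saturday.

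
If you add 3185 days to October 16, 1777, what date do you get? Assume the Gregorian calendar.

July 6, 1786

+365 (one year) → Oct 16, 1778 (2820 left).
+365 (one year) → Oct 16, 1779 (2455 left).
+366 (one year; includes Feb 29, 1780) → Oct 16, 1780 (2089 left).
+365 (one year) → Oct 16, 1781 (1724 left).
+365 (one year) → Oct 16, 1782 (1359 left).
+365 (one year) → Oct 16, 1783 (994 left).
+366 (one year; includes Feb 29, 1784) → Oct 16, 1784 (628 left).
+365 (one year) → Oct 16, 1785 (263 left).
Oct has 31 days: +16 → Nov 1, 1785 (247 left).
Nov has 30 days: +30 → Dec 1, 1785 (217 left).
Dec has 31 days: +31 → Jan 1, 1786 (186 left).
Jan has 31 days: +31 → Feb 1, 1786 (155 left).
Feb has 28 days: +28 → Mar 1, 1786 (127 left).
Mar has 31 days: +31 → Apr 1, 1786 (96 left).
Apr has 30 days: +30 → May 1, 1786 (66 left).
May has 31 days: +31 → Jun 1, 1786 (35 left).
Jun has 30 days: +30 → Jul 1, 1786 (5 left).
+5 → Jul 6, 1786.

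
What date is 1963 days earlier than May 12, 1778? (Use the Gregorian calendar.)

December 26, 1772

−365 (one year) → May 12, 1777 (1598 left).
−365 (one year) → May 12, 1776 (1233 left).
−366 (one year; includes Feb 29, 1776) → May 12, 1775 (867 left).
−365 (one year) → May 12, 1774 (502 left).
−365 (one year) → May 12, 1773 (137 left).
−12 → Apr 30, 1773 (end of Apr, 30 days; 125 left).
−30 → Mar 31, 1773 (end of Mar, 31 days; 95 left).
−31 → Feb 28, 1773 (end of Feb, 28 days; 64 left).
−28 → Jan 31, 1773 (end of Jan, 31 days; 36 left).
−31 → Dec 31, 1772 (end of Dec, 31 days; 5 left).
−5 → Dec 26, 1772.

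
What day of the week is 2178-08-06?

Doomsday rule: the anchor day for the 2100s is Sunday. For year 78: 78÷12 = 6 r 6, and 6÷4 = 1, so 6+6+1 = 13.
Sunday + 13 ≡ Saturday — that's 2178's doomsday.
In August the doomsday date is Aug 8.
Aug 6 is 2 days before Aug 8; 2 mod 7 = 2, so Saturday − 2 = Thursday.

Thursday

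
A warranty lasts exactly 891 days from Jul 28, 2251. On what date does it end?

January 4, 2254

+366 (one year; includes Feb 29, 2252) → Jul 28, 2252 (525 left).
+365 (one year) → Jul 28, 2253 (160 left).
Jul has 31 days: +4 → Aug 1, 2253 (156 left).
Aug has 31 days: +31 → Sep 1, 2253 (125 left).
Sep has 30 days: +30 → Oct 1, 2253 (95 left).
Oct has 31 days: +31 → Nov 1, 2253 (64 left).
Nov has 30 days: +30 → Dec 1, 2253 (34 left).
Dec has 31 days: +31 → Jan 1, 2254 (3 left).
+3 → Jan 4, 2254.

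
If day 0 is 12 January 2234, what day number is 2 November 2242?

Jan 12, 2234 → Jan 12, 2235: 365 days.
Jan 12, 2235 → Jan 12, 2236: 365 days.
Jan 12, 2236 → Jan 12, 2237: 366 days (Feb 29, 2236 is in that span).
Jan 12, 2237 → Jan 12, 2238: 365 days.
Jan 12, 2238 → Jan 12, 2239: 365 days.
Jan 12, 2239 → Jan 12, 2240: 365 days.
Jan 12, 2240 → Jan 12, 2241: 366 days (Feb 29, 2240 is in that span).
Jan 12, 2241 → Jan 12, 2242: 365 days.
Jan 12, 2242 → Feb 12, 2242: 31 days (January has 31).
Feb 12, 2242 → Mar 12, 2242: 28 days (February has 28).
Mar 12, 2242 → Apr 12, 2242: 31 days (March has 31).
Apr 12, 2242 → May 12, 2242: 30 days (April has 30).
May 12, 2242 → Jun 12, 2242: 31 days (May has 31).
Jun 12, 2242 → Jul 12, 2242: 30 days (June has 30).
Jul 12, 2242 → Aug 12, 2242: 31 days (July has 31).
Aug 12, 2242 → Sep 12, 2242: 31 days (August has 31).
Sep 12, 2242 → Oct 12, 2242: 30 days (September has 30).
Oct 12, 2242 → Nov 2, 2242: 21 days.
Total: 3216 days.

3216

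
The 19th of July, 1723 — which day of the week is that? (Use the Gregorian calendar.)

Monday

Doomsday rule: the anchor day for the 1700s is Sunday. For year 23: 23÷12 = 1 r 11, and 11÷4 = 2, so 1+11+2 = 14.
Sunday + 14 ≡ Sunday — that's 1723's doomsday.
In July the doomsday date is Jul 11.
Jul 19 is 8 days after Jul 11; 8 mod 7 = 1, so Sunday + 1 = Monday.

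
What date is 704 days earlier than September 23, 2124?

−366 (one year; includes Feb 29, 2124) → Sep 23, 2123 (338 left).
−23 → Aug 31, 2123 (end of Aug, 31 days; 315 left).
−31 → Jul 31, 2123 (end of Jul, 31 days; 284 left).
−31 → Jun 30, 2123 (end of Jun, 30 days; 253 left).
−30 → May 31, 2123 (end of May, 31 days; 223 left).
−31 → Apr 30, 2123 (end of Apr, 30 days; 192 left).
−30 → Mar 31, 2123 (end of Mar, 31 days; 162 left).
−31 → Feb 28, 2123 (end of Feb, 28 days; 131 left).
−28 → Jan 31, 2123 (end of Jan, 31 days; 103 left).
−31 → Dec 31, 2122 (end of Dec, 31 days; 72 left).
−31 → Nov 30, 2122 (end of Nov, 30 days; 41 left).
−30 → Oct 31, 2122 (end of Oct, 31 days; 11 left).
−11 → Oct 20, 2122.

October 20, 2122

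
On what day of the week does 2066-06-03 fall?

January 1, 2066 is a Friday.
Jan 1, 2066 → Feb 1, 2066: 31 days (January has 31).
Feb 1, 2066 → Mar 1, 2066: 28 days (February has 28).
Mar 1, 2066 → Apr 1, 2066: 31 days (March has 31).
Apr 1, 2066 → May 1, 2066: 30 days (April has 30).
May 1, 2066 → Jun 1, 2066: 31 days (May has 31).
Jun 1, 2066 → Jun 3, 2066: 2 days.
Total: 153 days.
153 mod 7 = 6, so Friday + 6 = Thursday.

Thursday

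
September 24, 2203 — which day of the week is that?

Doomsday rule: the anchor day for the 2200s is Friday. For year 03: 3÷12 = 0 r 3, and 3÷4 = 0, so 0+3+0 = 3.
Friday + 3 ≡ Monday — that's 2203's doomsday.
In September the doomsday date is Sep 5.
Sep 24 is 19 days after Sep 5; 19 mod 7 = 5, so Monday + 5 = Saturday.

Saturday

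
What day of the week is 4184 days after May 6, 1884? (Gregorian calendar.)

Sunday

May 6, 1884 is a Tuesday.
4184 mod 7 = 5, so 4184 days after a Tuesday is Tuesday + 5 = Sunday.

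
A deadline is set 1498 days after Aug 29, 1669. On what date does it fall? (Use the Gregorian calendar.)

+365 (one year) → Aug 29, 1670 (1133 left).
+365 (one year) → Aug 29, 1671 (768 left).
+366 (one year; includes Feb 29, 1672) → Aug 29, 1672 (402 left).
+365 (one year) → Aug 29, 1673 (37 left).
Aug has 31 days: +3 → Sep 1, 1673 (34 left).
Sep has 30 days: +30 → Oct 1, 1673 (4 left).
+4 → Oct 5, 1673.

October 5, 1673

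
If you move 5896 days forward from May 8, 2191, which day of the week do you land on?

First find the weekday of May 8, 2191. Doomsday rule: the anchor day for the 2100s is Sunday. For year 91: 91÷12 = 7 r 7, and 7÷4 = 1, so 7+7+1 = 15.
Sunday + 15 ≡ Monday — that's 2191's doomsday.
In May the doomsday date is May 9.
May 8 is 1 day before May 9; 1 mod 7 = 1, so Monday − 1 = Sunday.
5896 mod 7 = 2, so 5896 days after a Sunday is Sunday + 2 = Tuesday.

Tuesday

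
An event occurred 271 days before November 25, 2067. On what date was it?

−25 → Oct 31, 2067 (end of Oct, 31 days; 246 left).
−31 → Sep 30, 2067 (end of Sep, 30 days; 215 left).
−30 → Aug 31, 2067 (end of Aug, 31 days; 185 left).
−31 → Jul 31, 2067 (end of Jul, 31 days; 154 left).
−31 → Jun 30, 2067 (end of Jun, 30 days; 123 left).
−30 → May 31, 2067 (end of May, 31 days; 93 left).
−31 → Apr 30, 2067 (end of Apr, 30 days; 62 left).
−30 → Mar 31, 2067 (end of Mar, 31 days; 32 left).
−31 → Feb 28, 2067 (end of Feb, 28 days; 1 left).
−1 → Feb 27, 2067.

February 27, 2067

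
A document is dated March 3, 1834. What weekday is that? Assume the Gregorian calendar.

Monday

Doomsday rule: the anchor day for the 1800s is Friday. For year 34: 34÷12 = 2 r 10, and 10÷4 = 2, so 2+10+2 = 14.
Friday + 14 ≡ Friday — that's 1834's doomsday.
In March the doomsday date is Mar 14.
Mar 3 is 11 days before Mar 14; 11 mod 7 = 4, so Friday − 4 = Monday.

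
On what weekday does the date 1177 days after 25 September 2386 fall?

First find the weekday of Sep 25, 2386. Doomsday rule: the anchor day for the 2300s is Wednesday. For year 86: 86÷12 = 7 r 2, and 2÷4 = 0, so 7+2+0 = 9.
Wednesday + 9 ≡ Friday — that's 2386's doomsday.
In September the doomsday date is Sep 5.
Sep 25 is 20 days after Sep 5; 20 mod 7 = 6, so Friday + 6 = Thursday.
1177 mod 7 = 1, so 1177 days after a Thursday is Thursday + 1 = Friday.

Friday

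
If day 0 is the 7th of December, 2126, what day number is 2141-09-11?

5392

Dec 7, 2126 → Dec 7, 2127: 365 days.
Dec 7, 2127 → Dec 7, 2128: 366 days (Feb 29, 2128 is in that span).
Dec 7, 2128 → Dec 7, 2129: 365 days.
Dec 7, 2129 → Dec 7, 2130: 365 days.
Dec 7, 2130 → Dec 7, 2131: 365 days.
Dec 7, 2131 → Dec 7, 2132: 366 days (Feb 29, 2132 is in that span).
Dec 7, 2132 → Dec 7, 2133: 365 days.
Dec 7, 2133 → Dec 7, 2134: 365 days.
Dec 7, 2134 → Dec 7, 2135: 365 days.
Dec 7, 2135 → Dec 7, 2136: 366 days (Feb 29, 2136 is in that span).
Dec 7, 2136 → Dec 7, 2137: 365 days.
Dec 7, 2137 → Dec 7, 2138: 365 days.
Dec 7, 2138 → Dec 7, 2139: 365 days.
Dec 7, 2139 → Dec 7, 2140: 366 days (Feb 29, 2140 is in that span).
Dec 7, 2140 → Jan 7, 2141: 31 days (December has 31).
Jan 7, 2141 → Feb 7, 2141: 31 days (January has 31).
Feb 7, 2141 → Mar 7, 2141: 28 days (February has 28).
Mar 7, 2141 → Apr 7, 2141: 31 days (March has 31).
Apr 7, 2141 → May 7, 2141: 30 days (April has 30).
May 7, 2141 → Jun 7, 2141: 31 days (May has 31).
Jun 7, 2141 → Jul 7, 2141: 30 days (June has 30).
Jul 7, 2141 → Aug 7, 2141: 31 days (July has 31).
Aug 7, 2141 → Sep 7, 2141: 31 days (August has 31).
Sep 7, 2141 → Sep 11, 2141: 4 days.
Total: 5392 days.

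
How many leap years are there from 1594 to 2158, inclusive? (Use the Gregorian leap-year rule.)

Multiples of 4 in [1594,2158]: 141.
Of those, multiples of 100: 6 (not leap unless ÷400).
Multiples of 400: 2.
Leap years = 141 − 6 + 2 = 137.

137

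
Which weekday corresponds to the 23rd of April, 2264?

Doomsday rule: the anchor day for the 2200s is Friday. For year 64: 64÷12 = 5 r 4, and 4÷4 = 1, so 5+4+1 = 10.
Friday + 10 ≡ Monday — that's 2264's doomsday.
In April the doomsday date is Apr 4.
Apr 23 is 19 days after Apr 4; 19 mod 7 = 5, so Monday + 5 = Saturday.

Saturday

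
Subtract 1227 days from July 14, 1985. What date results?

March 5, 1982

−365 (one year) → Jul 14, 1984 (862 left).
−366 (one year; includes Feb 29, 1984) → Jul 14, 1983 (496 left).
−365 (one year) → Jul 14, 1982 (131 left).
−14 → Jun 30, 1982 (end of Jun, 30 days; 117 left).
−30 → May 31, 1982 (end of May, 31 days; 87 left).
−31 → Apr 30, 1982 (end of Apr, 30 days; 56 left).
−30 → Mar 31, 1982 (end of Mar, 31 days; 26 left).
−26 → Mar 5, 1982.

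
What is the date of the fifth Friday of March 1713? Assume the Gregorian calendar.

March 1, 1713 is a Wednesday.
The first Friday is therefore March 3 (2 days later).
The fifth Friday is 3 + 4×7 = March 31.

March 31, 1713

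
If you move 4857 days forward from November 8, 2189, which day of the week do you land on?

Saturday

First find the weekday of Nov 8, 2189. Doomsday rule: the anchor day for the 2100s is Sunday. For year 89: 89÷12 = 7 r 5, and 5÷4 = 1, so 7+5+1 = 13.
Sunday + 13 ≡ Saturday — that's 2189's doomsday.
In November the doomsday date is Nov 7.
Nov 8 is 1 day after Nov 7; 1 mod 7 = 1, so Saturday + 1 = Sunday.
4857 mod 7 = 6, so 4857 days after a Sunday is Sunday + 6 = Saturday.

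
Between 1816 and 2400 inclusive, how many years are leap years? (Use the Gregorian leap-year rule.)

Multiples of 4 in [1816,2400]: 147.
Of those, multiples of 100: 6 (not leap unless ÷400).
Multiples of 400: 2.
Leap years = 147 − 6 + 2 = 143.

143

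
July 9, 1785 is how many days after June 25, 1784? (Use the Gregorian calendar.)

379

Jun 25, 1784 → Jul 25, 1784: 30 days (June has 30).
Jul 25, 1784 → Aug 25, 1784: 31 days (July has 31).
Aug 25, 1784 → Sep 25, 1784: 31 days (August has 31).
Sep 25, 1784 → Oct 25, 1784: 30 days (September has 30).
Oct 25, 1784 → Nov 25, 1784: 31 days (October has 31).
Nov 25, 1784 → Dec 25, 1784: 30 days (November has 30).
Dec 25, 1784 → Jan 25, 1785: 31 days (December has 31).
Jan 25, 1785 → Feb 25, 1785: 31 days (January has 31).
Feb 25, 1785 → Mar 25, 1785: 28 days (February has 28).
Mar 25, 1785 → Apr 25, 1785: 31 days (March has 31).
Apr 25, 1785 → May 25, 1785: 30 days (April has 30).
May 25, 1785 → Jun 25, 1785: 31 days (May has 31).
Jun 25, 1785 → Jul 9, 1785: 14 days.
Total: 379 days.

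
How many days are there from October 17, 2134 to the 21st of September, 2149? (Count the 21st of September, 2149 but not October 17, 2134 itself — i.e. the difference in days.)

5453

Oct 17, 2134 → Oct 17, 2135: 365 days.
Oct 17, 2135 → Oct 17, 2136: 366 days (Feb 29, 2136 is in that span).
Oct 17, 2136 → Oct 17, 2137: 365 days.
Oct 17, 2137 → Oct 17, 2138: 365 days.
Oct 17, 2138 → Oct 17, 2139: 365 days.
Oct 17, 2139 → Oct 17, 2140: 366 days (Feb 29, 2140 is in that span).
Oct 17, 2140 → Oct 17, 2141: 365 days.
Oct 17, 2141 → Oct 17, 2142: 365 days.
Oct 17, 2142 → Oct 17, 2143: 365 days.
Oct 17, 2143 → Oct 17, 2144: 366 days (Feb 29, 2144 is in that span).
Oct 17, 2144 → Oct 17, 2145: 365 days.
Oct 17, 2145 → Oct 17, 2146: 365 days.
Oct 17, 2146 → Oct 17, 2147: 365 days.
Oct 17, 2147 → Oct 17, 2148: 366 days (Feb 29, 2148 is in that span).
Oct 17, 2148 → Nov 17, 2148: 31 days (October has 31).
Nov 17, 2148 → Dec 17, 2148: 30 days (November has 30).
Dec 17, 2148 → Jan 17, 2149: 31 days (December has 31).
Jan 17, 2149 → Feb 17, 2149: 31 days (January has 31).
Feb 17, 2149 → Mar 17, 2149: 28 days (February has 28).
Mar 17, 2149 → Apr 17, 2149: 31 days (March has 31).
Apr 17, 2149 → May 17, 2149: 30 days (April has 30).
May 17, 2149 → Jun 17, 2149: 31 days (May has 31).
Jun 17, 2149 → Jul 17, 2149: 30 days (June has 30).
Jul 17, 2149 → Aug 17, 2149: 31 days (July has 31).
Aug 17, 2149 → Sep 17, 2149: 31 days (August has 31).
Sep 17, 2149 → Sep 21, 2149: 4 days.
Total: 5453 days.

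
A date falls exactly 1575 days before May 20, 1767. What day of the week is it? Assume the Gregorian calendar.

May 20, 1767 is a Wednesday.
1575 mod 7 = 0, so 1575 days before a Wednesday is Wednesday − 0 = Wednesday.

Wednesday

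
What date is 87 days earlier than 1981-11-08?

August 13, 1981

−8 → Oct 31, 1981 (end of Oct, 31 days; 79 left).
−31 → Sep 30, 1981 (end of Sep, 30 days; 48 left).
−30 → Aug 31, 1981 (end of Aug, 31 days; 18 left).
−18 → Aug 13, 1981.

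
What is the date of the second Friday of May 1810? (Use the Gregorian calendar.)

May 1, 1810 is a Tuesday.
The first Friday is therefore May 4 (3 days later).
The second Friday is 4 + 1×7 = May 11.

May 11, 1810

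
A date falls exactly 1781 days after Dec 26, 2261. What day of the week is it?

Sunday

Dec 26, 2261 is a Thursday.
1781 mod 7 = 3, so 1781 days after a Thursday is Thursday + 3 = Sunday.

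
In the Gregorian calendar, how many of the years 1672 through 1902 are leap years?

Multiples of 4 in [1672,1902]: 58.
Of those, multiples of 100: 3 (not leap unless ÷400).
Multiples of 400: 0.
Leap years = 58 − 3 + 0 = 55.

55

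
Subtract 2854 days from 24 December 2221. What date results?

−365 (one year) → Dec 24, 2220 (2489 left).
−366 (one year; includes Feb 29, 2220) → Dec 24, 2219 (2123 left).
−365 (one year) → Dec 24, 2218 (1758 left).
−365 (one year) → Dec 24, 2217 (1393 left).
−365 (one year) → Dec 24, 2216 (1028 left).
−366 (one year; includes Feb 29, 2216) → Dec 24, 2215 (662 left).
−365 (one year) → Dec 24, 2214 (297 left).
−24 → Nov 30, 2214 (end of Nov, 30 days; 273 left).
−30 → Oct 31, 2214 (end of Oct, 31 days; 243 left).
−31 → Sep 30, 2214 (end of Sep, 30 days; 212 left).
−30 → Aug 31, 2214 (end of Aug, 31 days; 182 left).
−31 → Jul 31, 2214 (end of Jul, 31 days; 151 left).
−31 → Jun 30, 2214 (end of Jun, 30 days; 120 left).
−30 → May 31, 2214 (end of May, 31 days; 90 left).
−31 → Apr 30, 2214 (end of Apr, 30 days; 59 left).
−30 → Mar 31, 2214 (end of Mar, 31 days; 29 left).
−29 → Mar 2, 2214.

March 2, 2214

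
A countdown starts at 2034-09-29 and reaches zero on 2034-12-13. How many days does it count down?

75

Sep 29, 2034 → Oct 29, 2034: 30 days (September has 30).
Oct 29, 2034 → Nov 29, 2034: 31 days (October has 31).
Nov 29, 2034 → Dec 13, 2034: 14 days.
Total: 75 days.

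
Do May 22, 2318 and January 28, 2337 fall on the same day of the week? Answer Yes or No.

From May 22, 2318 to Jan 28, 2337 is 6826 days.
6826 mod 7 = 1, so they are different weekdays.
(May 22, 2318 is a Wednesday; Jan 28, 2337 is a Thursday.)

No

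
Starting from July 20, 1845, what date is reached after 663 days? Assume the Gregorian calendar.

May 14, 1847

+365 (one year) → Jul 20, 1846 (298 left).
Jul has 31 days: +12 → Aug 1, 1846 (286 left).
Aug has 31 days: +31 → Sep 1, 1846 (255 left).
Sep has 30 days: +30 → Oct 1, 1846 (225 left).
Oct has 31 days: +31 → Nov 1, 1846 (194 left).
Nov has 30 days: +30 → Dec 1, 1846 (164 left).
Dec has 31 days: +31 → Jan 1, 1847 (133 left).
Jan has 31 days: +31 → Feb 1, 1847 (102 left).
Feb has 28 days: +28 → Mar 1, 1847 (74 left).
Mar has 31 days: +31 → Apr 1, 1847 (43 left).
Apr has 30 days: +30 → May 1, 1847 (13 left).
+13 → May 14, 1847.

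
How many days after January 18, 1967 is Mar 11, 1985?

6627

Jan 18, 1967 → Jan 18, 1968: 365 days.
Jan 18, 1968 → Jan 18, 1969: 366 days (Feb 29, 1968 is in that span).
Jan 18, 1969 → Jan 18, 1970: 365 days.
Jan 18, 1970 → Jan 18, 1971: 365 days.
Jan 18, 1971 → Jan 18, 1972: 365 days.
Jan 18, 1972 → Jan 18, 1973: 366 days (Feb 29, 1972 is in that span).
Jan 18, 1973 → Jan 18, 1974: 365 days.
Jan 18, 1974 → Jan 18, 1975: 365 days.
Jan 18, 1975 → Jan 18, 1976: 365 days.
Jan 18, 1976 → Jan 18, 1977: 366 days (Feb 29, 1976 is in that span).
Jan 18, 1977 → Jan 18, 1978: 365 days.
Jan 18, 1978 → Jan 18, 1979: 365 days.
Jan 18, 1979 → Jan 18, 1980: 365 days.
Jan 18, 1980 → Jan 18, 1981: 366 days (Feb 29, 1980 is in that span).
Jan 18, 1981 → Jan 18, 1982: 365 days.
Jan 18, 1982 → Jan 18, 1983: 365 days.
Jan 18, 1983 → Jan 18, 1984: 365 days.
Jan 18, 1984 → Jan 18, 1985: 366 days (Feb 29, 1984 is in that span).
Jan 18, 1985 → Feb 18, 1985: 31 days (January has 31).
Feb 18, 1985 → Mar 11, 1985: 21 days.
Total: 6627 days.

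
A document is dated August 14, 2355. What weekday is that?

Doomsday rule: the anchor day for the 2300s is Wednesday. For year 55: 55÷12 = 4 r 7, and 7÷4 = 1, so 4+7+1 = 12.
Wednesday + 12 ≡ Monday — that's 2355's doomsday.
In August the doomsday date is Aug 8.
Aug 14 is 6 days after Aug 8; 6 mod 7 = 6, so Monday + 6 = Sunday.

Sunday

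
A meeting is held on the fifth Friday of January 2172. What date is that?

January 31, 2172

January 1, 2172 is a Wednesday.
The first Friday is therefore January 3 (2 days later).
The fifth Friday is 3 + 4×7 = January 31.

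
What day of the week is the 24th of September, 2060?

Friday

January 1, 2060 is a Thursday.
Jan 1, 2060 → Feb 1, 2060: 31 days (January has 31).
Feb 1, 2060 → Mar 1, 2060: 29 days (February has 29).
Mar 1, 2060 → Apr 1, 2060: 31 days (March has 31).
Apr 1, 2060 → May 1, 2060: 30 days (April has 30).
May 1, 2060 → Jun 1, 2060: 31 days (May has 31).
Jun 1, 2060 → Jul 1, 2060: 30 days (June has 30).
Jul 1, 2060 → Aug 1, 2060: 31 days (July has 31).
Aug 1, 2060 → Sep 1, 2060: 31 days (August has 31).
Sep 1, 2060 → Sep 24, 2060: 23 days.
Total: 267 days.
267 mod 7 = 1, so Thursday + 1 = Friday.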